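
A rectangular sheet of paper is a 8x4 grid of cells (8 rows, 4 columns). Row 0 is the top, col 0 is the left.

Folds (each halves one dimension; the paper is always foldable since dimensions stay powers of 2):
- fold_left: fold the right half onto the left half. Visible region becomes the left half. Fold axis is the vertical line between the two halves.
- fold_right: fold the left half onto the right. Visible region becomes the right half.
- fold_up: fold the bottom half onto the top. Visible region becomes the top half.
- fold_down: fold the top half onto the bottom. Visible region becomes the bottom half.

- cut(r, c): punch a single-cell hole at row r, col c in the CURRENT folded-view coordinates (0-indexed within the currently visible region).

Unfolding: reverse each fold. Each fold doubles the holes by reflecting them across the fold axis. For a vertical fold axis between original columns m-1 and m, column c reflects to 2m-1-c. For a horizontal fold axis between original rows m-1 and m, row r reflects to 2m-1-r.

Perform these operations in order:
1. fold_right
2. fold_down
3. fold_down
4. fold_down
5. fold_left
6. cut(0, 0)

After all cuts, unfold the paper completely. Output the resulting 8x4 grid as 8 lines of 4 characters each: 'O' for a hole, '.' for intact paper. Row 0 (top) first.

Op 1 fold_right: fold axis v@2; visible region now rows[0,8) x cols[2,4) = 8x2
Op 2 fold_down: fold axis h@4; visible region now rows[4,8) x cols[2,4) = 4x2
Op 3 fold_down: fold axis h@6; visible region now rows[6,8) x cols[2,4) = 2x2
Op 4 fold_down: fold axis h@7; visible region now rows[7,8) x cols[2,4) = 1x2
Op 5 fold_left: fold axis v@3; visible region now rows[7,8) x cols[2,3) = 1x1
Op 6 cut(0, 0): punch at orig (7,2); cuts so far [(7, 2)]; region rows[7,8) x cols[2,3) = 1x1
Unfold 1 (reflect across v@3): 2 holes -> [(7, 2), (7, 3)]
Unfold 2 (reflect across h@7): 4 holes -> [(6, 2), (6, 3), (7, 2), (7, 3)]
Unfold 3 (reflect across h@6): 8 holes -> [(4, 2), (4, 3), (5, 2), (5, 3), (6, 2), (6, 3), (7, 2), (7, 3)]
Unfold 4 (reflect across h@4): 16 holes -> [(0, 2), (0, 3), (1, 2), (1, 3), (2, 2), (2, 3), (3, 2), (3, 3), (4, 2), (4, 3), (5, 2), (5, 3), (6, 2), (6, 3), (7, 2), (7, 3)]
Unfold 5 (reflect across v@2): 32 holes -> [(0, 0), (0, 1), (0, 2), (0, 3), (1, 0), (1, 1), (1, 2), (1, 3), (2, 0), (2, 1), (2, 2), (2, 3), (3, 0), (3, 1), (3, 2), (3, 3), (4, 0), (4, 1), (4, 2), (4, 3), (5, 0), (5, 1), (5, 2), (5, 3), (6, 0), (6, 1), (6, 2), (6, 3), (7, 0), (7, 1), (7, 2), (7, 3)]

Answer: OOOO
OOOO
OOOO
OOOO
OOOO
OOOO
OOOO
OOOO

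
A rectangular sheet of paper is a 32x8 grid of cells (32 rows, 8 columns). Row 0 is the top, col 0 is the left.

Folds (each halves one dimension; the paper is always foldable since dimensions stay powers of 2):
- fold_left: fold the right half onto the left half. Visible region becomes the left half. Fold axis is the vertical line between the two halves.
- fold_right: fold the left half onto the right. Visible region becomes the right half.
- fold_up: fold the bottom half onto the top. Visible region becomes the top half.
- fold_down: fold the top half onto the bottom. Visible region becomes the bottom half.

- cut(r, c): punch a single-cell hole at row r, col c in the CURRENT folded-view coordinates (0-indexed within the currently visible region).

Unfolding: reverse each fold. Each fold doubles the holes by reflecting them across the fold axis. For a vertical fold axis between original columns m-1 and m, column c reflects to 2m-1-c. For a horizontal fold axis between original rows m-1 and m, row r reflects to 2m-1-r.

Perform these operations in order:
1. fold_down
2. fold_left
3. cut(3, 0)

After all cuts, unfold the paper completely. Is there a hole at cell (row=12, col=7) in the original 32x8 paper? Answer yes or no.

Answer: yes

Derivation:
Op 1 fold_down: fold axis h@16; visible region now rows[16,32) x cols[0,8) = 16x8
Op 2 fold_left: fold axis v@4; visible region now rows[16,32) x cols[0,4) = 16x4
Op 3 cut(3, 0): punch at orig (19,0); cuts so far [(19, 0)]; region rows[16,32) x cols[0,4) = 16x4
Unfold 1 (reflect across v@4): 2 holes -> [(19, 0), (19, 7)]
Unfold 2 (reflect across h@16): 4 holes -> [(12, 0), (12, 7), (19, 0), (19, 7)]
Holes: [(12, 0), (12, 7), (19, 0), (19, 7)]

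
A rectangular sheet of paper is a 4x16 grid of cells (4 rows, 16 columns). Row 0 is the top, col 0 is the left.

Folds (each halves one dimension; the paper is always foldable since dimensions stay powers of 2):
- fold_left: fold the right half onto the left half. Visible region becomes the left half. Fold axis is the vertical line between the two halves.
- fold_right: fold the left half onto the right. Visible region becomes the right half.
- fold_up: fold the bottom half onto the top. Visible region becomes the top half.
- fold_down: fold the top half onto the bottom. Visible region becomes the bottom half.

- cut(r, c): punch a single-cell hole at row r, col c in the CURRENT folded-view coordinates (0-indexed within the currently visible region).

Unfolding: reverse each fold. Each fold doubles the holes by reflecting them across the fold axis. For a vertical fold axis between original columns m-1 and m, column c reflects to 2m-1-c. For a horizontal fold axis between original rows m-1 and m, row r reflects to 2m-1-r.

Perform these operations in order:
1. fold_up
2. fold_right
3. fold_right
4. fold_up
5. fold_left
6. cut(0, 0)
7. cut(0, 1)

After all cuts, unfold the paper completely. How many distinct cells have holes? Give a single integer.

Op 1 fold_up: fold axis h@2; visible region now rows[0,2) x cols[0,16) = 2x16
Op 2 fold_right: fold axis v@8; visible region now rows[0,2) x cols[8,16) = 2x8
Op 3 fold_right: fold axis v@12; visible region now rows[0,2) x cols[12,16) = 2x4
Op 4 fold_up: fold axis h@1; visible region now rows[0,1) x cols[12,16) = 1x4
Op 5 fold_left: fold axis v@14; visible region now rows[0,1) x cols[12,14) = 1x2
Op 6 cut(0, 0): punch at orig (0,12); cuts so far [(0, 12)]; region rows[0,1) x cols[12,14) = 1x2
Op 7 cut(0, 1): punch at orig (0,13); cuts so far [(0, 12), (0, 13)]; region rows[0,1) x cols[12,14) = 1x2
Unfold 1 (reflect across v@14): 4 holes -> [(0, 12), (0, 13), (0, 14), (0, 15)]
Unfold 2 (reflect across h@1): 8 holes -> [(0, 12), (0, 13), (0, 14), (0, 15), (1, 12), (1, 13), (1, 14), (1, 15)]
Unfold 3 (reflect across v@12): 16 holes -> [(0, 8), (0, 9), (0, 10), (0, 11), (0, 12), (0, 13), (0, 14), (0, 15), (1, 8), (1, 9), (1, 10), (1, 11), (1, 12), (1, 13), (1, 14), (1, 15)]
Unfold 4 (reflect across v@8): 32 holes -> [(0, 0), (0, 1), (0, 2), (0, 3), (0, 4), (0, 5), (0, 6), (0, 7), (0, 8), (0, 9), (0, 10), (0, 11), (0, 12), (0, 13), (0, 14), (0, 15), (1, 0), (1, 1), (1, 2), (1, 3), (1, 4), (1, 5), (1, 6), (1, 7), (1, 8), (1, 9), (1, 10), (1, 11), (1, 12), (1, 13), (1, 14), (1, 15)]
Unfold 5 (reflect across h@2): 64 holes -> [(0, 0), (0, 1), (0, 2), (0, 3), (0, 4), (0, 5), (0, 6), (0, 7), (0, 8), (0, 9), (0, 10), (0, 11), (0, 12), (0, 13), (0, 14), (0, 15), (1, 0), (1, 1), (1, 2), (1, 3), (1, 4), (1, 5), (1, 6), (1, 7), (1, 8), (1, 9), (1, 10), (1, 11), (1, 12), (1, 13), (1, 14), (1, 15), (2, 0), (2, 1), (2, 2), (2, 3), (2, 4), (2, 5), (2, 6), (2, 7), (2, 8), (2, 9), (2, 10), (2, 11), (2, 12), (2, 13), (2, 14), (2, 15), (3, 0), (3, 1), (3, 2), (3, 3), (3, 4), (3, 5), (3, 6), (3, 7), (3, 8), (3, 9), (3, 10), (3, 11), (3, 12), (3, 13), (3, 14), (3, 15)]

Answer: 64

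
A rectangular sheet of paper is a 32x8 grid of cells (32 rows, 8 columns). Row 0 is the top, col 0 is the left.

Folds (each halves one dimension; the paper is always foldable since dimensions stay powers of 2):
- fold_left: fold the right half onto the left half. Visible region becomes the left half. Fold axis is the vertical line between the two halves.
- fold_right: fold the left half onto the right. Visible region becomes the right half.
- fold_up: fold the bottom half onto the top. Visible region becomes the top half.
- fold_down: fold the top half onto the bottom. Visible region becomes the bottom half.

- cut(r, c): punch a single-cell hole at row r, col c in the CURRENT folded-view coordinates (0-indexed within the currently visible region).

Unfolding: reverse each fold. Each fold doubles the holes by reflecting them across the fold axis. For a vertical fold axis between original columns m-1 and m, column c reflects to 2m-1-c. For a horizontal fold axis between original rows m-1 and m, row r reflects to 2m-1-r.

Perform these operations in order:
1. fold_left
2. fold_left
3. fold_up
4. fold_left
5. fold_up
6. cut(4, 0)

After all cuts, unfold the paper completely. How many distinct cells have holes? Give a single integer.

Answer: 32

Derivation:
Op 1 fold_left: fold axis v@4; visible region now rows[0,32) x cols[0,4) = 32x4
Op 2 fold_left: fold axis v@2; visible region now rows[0,32) x cols[0,2) = 32x2
Op 3 fold_up: fold axis h@16; visible region now rows[0,16) x cols[0,2) = 16x2
Op 4 fold_left: fold axis v@1; visible region now rows[0,16) x cols[0,1) = 16x1
Op 5 fold_up: fold axis h@8; visible region now rows[0,8) x cols[0,1) = 8x1
Op 6 cut(4, 0): punch at orig (4,0); cuts so far [(4, 0)]; region rows[0,8) x cols[0,1) = 8x1
Unfold 1 (reflect across h@8): 2 holes -> [(4, 0), (11, 0)]
Unfold 2 (reflect across v@1): 4 holes -> [(4, 0), (4, 1), (11, 0), (11, 1)]
Unfold 3 (reflect across h@16): 8 holes -> [(4, 0), (4, 1), (11, 0), (11, 1), (20, 0), (20, 1), (27, 0), (27, 1)]
Unfold 4 (reflect across v@2): 16 holes -> [(4, 0), (4, 1), (4, 2), (4, 3), (11, 0), (11, 1), (11, 2), (11, 3), (20, 0), (20, 1), (20, 2), (20, 3), (27, 0), (27, 1), (27, 2), (27, 3)]
Unfold 5 (reflect across v@4): 32 holes -> [(4, 0), (4, 1), (4, 2), (4, 3), (4, 4), (4, 5), (4, 6), (4, 7), (11, 0), (11, 1), (11, 2), (11, 3), (11, 4), (11, 5), (11, 6), (11, 7), (20, 0), (20, 1), (20, 2), (20, 3), (20, 4), (20, 5), (20, 6), (20, 7), (27, 0), (27, 1), (27, 2), (27, 3), (27, 4), (27, 5), (27, 6), (27, 7)]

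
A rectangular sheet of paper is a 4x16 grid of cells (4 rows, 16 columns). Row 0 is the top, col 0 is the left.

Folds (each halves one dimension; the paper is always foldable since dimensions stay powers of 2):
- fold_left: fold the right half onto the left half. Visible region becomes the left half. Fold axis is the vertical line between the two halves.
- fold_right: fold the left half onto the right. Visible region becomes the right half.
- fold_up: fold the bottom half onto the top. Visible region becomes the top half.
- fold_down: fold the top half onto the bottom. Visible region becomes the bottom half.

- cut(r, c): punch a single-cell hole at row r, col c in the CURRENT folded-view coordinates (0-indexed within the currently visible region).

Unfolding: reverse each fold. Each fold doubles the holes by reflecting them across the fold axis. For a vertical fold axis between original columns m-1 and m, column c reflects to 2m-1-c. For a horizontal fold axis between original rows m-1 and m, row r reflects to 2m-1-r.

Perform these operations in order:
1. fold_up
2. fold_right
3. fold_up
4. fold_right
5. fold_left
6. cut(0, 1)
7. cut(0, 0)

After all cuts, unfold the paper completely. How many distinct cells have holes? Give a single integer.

Op 1 fold_up: fold axis h@2; visible region now rows[0,2) x cols[0,16) = 2x16
Op 2 fold_right: fold axis v@8; visible region now rows[0,2) x cols[8,16) = 2x8
Op 3 fold_up: fold axis h@1; visible region now rows[0,1) x cols[8,16) = 1x8
Op 4 fold_right: fold axis v@12; visible region now rows[0,1) x cols[12,16) = 1x4
Op 5 fold_left: fold axis v@14; visible region now rows[0,1) x cols[12,14) = 1x2
Op 6 cut(0, 1): punch at orig (0,13); cuts so far [(0, 13)]; region rows[0,1) x cols[12,14) = 1x2
Op 7 cut(0, 0): punch at orig (0,12); cuts so far [(0, 12), (0, 13)]; region rows[0,1) x cols[12,14) = 1x2
Unfold 1 (reflect across v@14): 4 holes -> [(0, 12), (0, 13), (0, 14), (0, 15)]
Unfold 2 (reflect across v@12): 8 holes -> [(0, 8), (0, 9), (0, 10), (0, 11), (0, 12), (0, 13), (0, 14), (0, 15)]
Unfold 3 (reflect across h@1): 16 holes -> [(0, 8), (0, 9), (0, 10), (0, 11), (0, 12), (0, 13), (0, 14), (0, 15), (1, 8), (1, 9), (1, 10), (1, 11), (1, 12), (1, 13), (1, 14), (1, 15)]
Unfold 4 (reflect across v@8): 32 holes -> [(0, 0), (0, 1), (0, 2), (0, 3), (0, 4), (0, 5), (0, 6), (0, 7), (0, 8), (0, 9), (0, 10), (0, 11), (0, 12), (0, 13), (0, 14), (0, 15), (1, 0), (1, 1), (1, 2), (1, 3), (1, 4), (1, 5), (1, 6), (1, 7), (1, 8), (1, 9), (1, 10), (1, 11), (1, 12), (1, 13), (1, 14), (1, 15)]
Unfold 5 (reflect across h@2): 64 holes -> [(0, 0), (0, 1), (0, 2), (0, 3), (0, 4), (0, 5), (0, 6), (0, 7), (0, 8), (0, 9), (0, 10), (0, 11), (0, 12), (0, 13), (0, 14), (0, 15), (1, 0), (1, 1), (1, 2), (1, 3), (1, 4), (1, 5), (1, 6), (1, 7), (1, 8), (1, 9), (1, 10), (1, 11), (1, 12), (1, 13), (1, 14), (1, 15), (2, 0), (2, 1), (2, 2), (2, 3), (2, 4), (2, 5), (2, 6), (2, 7), (2, 8), (2, 9), (2, 10), (2, 11), (2, 12), (2, 13), (2, 14), (2, 15), (3, 0), (3, 1), (3, 2), (3, 3), (3, 4), (3, 5), (3, 6), (3, 7), (3, 8), (3, 9), (3, 10), (3, 11), (3, 12), (3, 13), (3, 14), (3, 15)]

Answer: 64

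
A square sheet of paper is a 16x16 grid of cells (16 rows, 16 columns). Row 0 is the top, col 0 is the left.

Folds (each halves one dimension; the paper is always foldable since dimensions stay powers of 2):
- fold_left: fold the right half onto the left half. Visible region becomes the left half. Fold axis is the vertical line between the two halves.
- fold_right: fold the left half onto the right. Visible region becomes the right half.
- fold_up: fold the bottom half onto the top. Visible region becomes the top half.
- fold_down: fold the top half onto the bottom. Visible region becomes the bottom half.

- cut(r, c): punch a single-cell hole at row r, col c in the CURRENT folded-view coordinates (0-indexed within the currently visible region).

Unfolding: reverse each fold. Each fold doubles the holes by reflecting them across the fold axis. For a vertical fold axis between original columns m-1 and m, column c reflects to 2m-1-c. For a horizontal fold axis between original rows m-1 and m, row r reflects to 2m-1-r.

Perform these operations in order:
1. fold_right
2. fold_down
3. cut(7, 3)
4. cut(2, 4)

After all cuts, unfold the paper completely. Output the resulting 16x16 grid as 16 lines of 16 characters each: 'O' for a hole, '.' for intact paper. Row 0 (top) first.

Answer: ....O......O....
................
................
................
................
...O........O...
................
................
................
................
...O........O...
................
................
................
................
....O......O....

Derivation:
Op 1 fold_right: fold axis v@8; visible region now rows[0,16) x cols[8,16) = 16x8
Op 2 fold_down: fold axis h@8; visible region now rows[8,16) x cols[8,16) = 8x8
Op 3 cut(7, 3): punch at orig (15,11); cuts so far [(15, 11)]; region rows[8,16) x cols[8,16) = 8x8
Op 4 cut(2, 4): punch at orig (10,12); cuts so far [(10, 12), (15, 11)]; region rows[8,16) x cols[8,16) = 8x8
Unfold 1 (reflect across h@8): 4 holes -> [(0, 11), (5, 12), (10, 12), (15, 11)]
Unfold 2 (reflect across v@8): 8 holes -> [(0, 4), (0, 11), (5, 3), (5, 12), (10, 3), (10, 12), (15, 4), (15, 11)]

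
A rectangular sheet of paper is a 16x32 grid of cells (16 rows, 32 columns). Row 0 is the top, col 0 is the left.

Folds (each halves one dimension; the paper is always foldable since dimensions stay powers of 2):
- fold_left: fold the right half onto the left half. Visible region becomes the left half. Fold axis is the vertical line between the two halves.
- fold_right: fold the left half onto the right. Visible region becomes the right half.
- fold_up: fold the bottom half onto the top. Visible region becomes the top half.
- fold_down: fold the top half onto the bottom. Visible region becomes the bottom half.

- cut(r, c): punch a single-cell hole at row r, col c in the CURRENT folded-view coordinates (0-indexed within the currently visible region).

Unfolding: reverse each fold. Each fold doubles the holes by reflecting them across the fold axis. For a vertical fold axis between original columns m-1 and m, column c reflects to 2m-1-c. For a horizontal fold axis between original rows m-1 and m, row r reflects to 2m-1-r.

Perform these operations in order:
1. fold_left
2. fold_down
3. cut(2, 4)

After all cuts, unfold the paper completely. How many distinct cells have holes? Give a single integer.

Op 1 fold_left: fold axis v@16; visible region now rows[0,16) x cols[0,16) = 16x16
Op 2 fold_down: fold axis h@8; visible region now rows[8,16) x cols[0,16) = 8x16
Op 3 cut(2, 4): punch at orig (10,4); cuts so far [(10, 4)]; region rows[8,16) x cols[0,16) = 8x16
Unfold 1 (reflect across h@8): 2 holes -> [(5, 4), (10, 4)]
Unfold 2 (reflect across v@16): 4 holes -> [(5, 4), (5, 27), (10, 4), (10, 27)]

Answer: 4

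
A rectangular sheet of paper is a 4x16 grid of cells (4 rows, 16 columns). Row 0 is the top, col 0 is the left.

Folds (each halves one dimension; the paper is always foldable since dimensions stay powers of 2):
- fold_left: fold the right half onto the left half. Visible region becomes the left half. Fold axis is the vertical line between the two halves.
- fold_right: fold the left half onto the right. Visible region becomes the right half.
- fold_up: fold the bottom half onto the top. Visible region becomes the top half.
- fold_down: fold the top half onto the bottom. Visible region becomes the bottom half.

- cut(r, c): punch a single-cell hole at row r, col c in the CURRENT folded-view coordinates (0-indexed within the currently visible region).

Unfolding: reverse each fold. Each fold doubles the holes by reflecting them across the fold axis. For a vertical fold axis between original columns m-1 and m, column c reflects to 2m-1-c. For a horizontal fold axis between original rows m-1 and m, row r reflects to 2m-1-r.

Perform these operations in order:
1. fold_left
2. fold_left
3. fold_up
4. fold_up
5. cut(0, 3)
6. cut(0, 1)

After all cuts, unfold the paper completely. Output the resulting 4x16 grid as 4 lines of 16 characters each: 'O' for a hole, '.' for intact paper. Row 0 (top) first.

Op 1 fold_left: fold axis v@8; visible region now rows[0,4) x cols[0,8) = 4x8
Op 2 fold_left: fold axis v@4; visible region now rows[0,4) x cols[0,4) = 4x4
Op 3 fold_up: fold axis h@2; visible region now rows[0,2) x cols[0,4) = 2x4
Op 4 fold_up: fold axis h@1; visible region now rows[0,1) x cols[0,4) = 1x4
Op 5 cut(0, 3): punch at orig (0,3); cuts so far [(0, 3)]; region rows[0,1) x cols[0,4) = 1x4
Op 6 cut(0, 1): punch at orig (0,1); cuts so far [(0, 1), (0, 3)]; region rows[0,1) x cols[0,4) = 1x4
Unfold 1 (reflect across h@1): 4 holes -> [(0, 1), (0, 3), (1, 1), (1, 3)]
Unfold 2 (reflect across h@2): 8 holes -> [(0, 1), (0, 3), (1, 1), (1, 3), (2, 1), (2, 3), (3, 1), (3, 3)]
Unfold 3 (reflect across v@4): 16 holes -> [(0, 1), (0, 3), (0, 4), (0, 6), (1, 1), (1, 3), (1, 4), (1, 6), (2, 1), (2, 3), (2, 4), (2, 6), (3, 1), (3, 3), (3, 4), (3, 6)]
Unfold 4 (reflect across v@8): 32 holes -> [(0, 1), (0, 3), (0, 4), (0, 6), (0, 9), (0, 11), (0, 12), (0, 14), (1, 1), (1, 3), (1, 4), (1, 6), (1, 9), (1, 11), (1, 12), (1, 14), (2, 1), (2, 3), (2, 4), (2, 6), (2, 9), (2, 11), (2, 12), (2, 14), (3, 1), (3, 3), (3, 4), (3, 6), (3, 9), (3, 11), (3, 12), (3, 14)]

Answer: .O.OO.O..O.OO.O.
.O.OO.O..O.OO.O.
.O.OO.O..O.OO.O.
.O.OO.O..O.OO.O.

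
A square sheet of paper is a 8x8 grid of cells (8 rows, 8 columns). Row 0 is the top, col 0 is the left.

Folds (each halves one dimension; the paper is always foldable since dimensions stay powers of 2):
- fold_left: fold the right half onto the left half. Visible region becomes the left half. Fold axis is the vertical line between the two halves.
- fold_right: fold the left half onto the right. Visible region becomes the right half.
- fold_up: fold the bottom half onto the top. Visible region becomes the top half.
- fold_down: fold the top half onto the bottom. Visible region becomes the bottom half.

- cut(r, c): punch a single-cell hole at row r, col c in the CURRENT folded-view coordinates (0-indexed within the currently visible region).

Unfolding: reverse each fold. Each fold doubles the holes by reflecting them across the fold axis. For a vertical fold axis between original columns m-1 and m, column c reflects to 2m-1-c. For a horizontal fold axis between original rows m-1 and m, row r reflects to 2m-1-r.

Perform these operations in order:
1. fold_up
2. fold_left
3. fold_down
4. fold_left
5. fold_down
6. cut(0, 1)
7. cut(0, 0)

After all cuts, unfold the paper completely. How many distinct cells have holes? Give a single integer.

Op 1 fold_up: fold axis h@4; visible region now rows[0,4) x cols[0,8) = 4x8
Op 2 fold_left: fold axis v@4; visible region now rows[0,4) x cols[0,4) = 4x4
Op 3 fold_down: fold axis h@2; visible region now rows[2,4) x cols[0,4) = 2x4
Op 4 fold_left: fold axis v@2; visible region now rows[2,4) x cols[0,2) = 2x2
Op 5 fold_down: fold axis h@3; visible region now rows[3,4) x cols[0,2) = 1x2
Op 6 cut(0, 1): punch at orig (3,1); cuts so far [(3, 1)]; region rows[3,4) x cols[0,2) = 1x2
Op 7 cut(0, 0): punch at orig (3,0); cuts so far [(3, 0), (3, 1)]; region rows[3,4) x cols[0,2) = 1x2
Unfold 1 (reflect across h@3): 4 holes -> [(2, 0), (2, 1), (3, 0), (3, 1)]
Unfold 2 (reflect across v@2): 8 holes -> [(2, 0), (2, 1), (2, 2), (2, 3), (3, 0), (3, 1), (3, 2), (3, 3)]
Unfold 3 (reflect across h@2): 16 holes -> [(0, 0), (0, 1), (0, 2), (0, 3), (1, 0), (1, 1), (1, 2), (1, 3), (2, 0), (2, 1), (2, 2), (2, 3), (3, 0), (3, 1), (3, 2), (3, 3)]
Unfold 4 (reflect across v@4): 32 holes -> [(0, 0), (0, 1), (0, 2), (0, 3), (0, 4), (0, 5), (0, 6), (0, 7), (1, 0), (1, 1), (1, 2), (1, 3), (1, 4), (1, 5), (1, 6), (1, 7), (2, 0), (2, 1), (2, 2), (2, 3), (2, 4), (2, 5), (2, 6), (2, 7), (3, 0), (3, 1), (3, 2), (3, 3), (3, 4), (3, 5), (3, 6), (3, 7)]
Unfold 5 (reflect across h@4): 64 holes -> [(0, 0), (0, 1), (0, 2), (0, 3), (0, 4), (0, 5), (0, 6), (0, 7), (1, 0), (1, 1), (1, 2), (1, 3), (1, 4), (1, 5), (1, 6), (1, 7), (2, 0), (2, 1), (2, 2), (2, 3), (2, 4), (2, 5), (2, 6), (2, 7), (3, 0), (3, 1), (3, 2), (3, 3), (3, 4), (3, 5), (3, 6), (3, 7), (4, 0), (4, 1), (4, 2), (4, 3), (4, 4), (4, 5), (4, 6), (4, 7), (5, 0), (5, 1), (5, 2), (5, 3), (5, 4), (5, 5), (5, 6), (5, 7), (6, 0), (6, 1), (6, 2), (6, 3), (6, 4), (6, 5), (6, 6), (6, 7), (7, 0), (7, 1), (7, 2), (7, 3), (7, 4), (7, 5), (7, 6), (7, 7)]

Answer: 64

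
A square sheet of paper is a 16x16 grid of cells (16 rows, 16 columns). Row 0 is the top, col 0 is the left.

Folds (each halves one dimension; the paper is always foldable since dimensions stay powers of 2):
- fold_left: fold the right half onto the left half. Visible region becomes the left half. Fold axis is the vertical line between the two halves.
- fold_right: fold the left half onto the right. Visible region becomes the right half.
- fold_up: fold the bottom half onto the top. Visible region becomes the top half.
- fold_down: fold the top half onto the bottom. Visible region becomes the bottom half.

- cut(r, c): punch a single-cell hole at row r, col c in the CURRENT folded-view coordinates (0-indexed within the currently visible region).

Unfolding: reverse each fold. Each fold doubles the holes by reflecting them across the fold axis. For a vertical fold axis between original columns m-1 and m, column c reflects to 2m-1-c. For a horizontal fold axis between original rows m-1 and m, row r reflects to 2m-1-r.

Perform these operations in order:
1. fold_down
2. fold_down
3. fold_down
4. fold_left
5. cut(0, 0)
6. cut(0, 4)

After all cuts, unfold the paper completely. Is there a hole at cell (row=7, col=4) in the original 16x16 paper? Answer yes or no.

Op 1 fold_down: fold axis h@8; visible region now rows[8,16) x cols[0,16) = 8x16
Op 2 fold_down: fold axis h@12; visible region now rows[12,16) x cols[0,16) = 4x16
Op 3 fold_down: fold axis h@14; visible region now rows[14,16) x cols[0,16) = 2x16
Op 4 fold_left: fold axis v@8; visible region now rows[14,16) x cols[0,8) = 2x8
Op 5 cut(0, 0): punch at orig (14,0); cuts so far [(14, 0)]; region rows[14,16) x cols[0,8) = 2x8
Op 6 cut(0, 4): punch at orig (14,4); cuts so far [(14, 0), (14, 4)]; region rows[14,16) x cols[0,8) = 2x8
Unfold 1 (reflect across v@8): 4 holes -> [(14, 0), (14, 4), (14, 11), (14, 15)]
Unfold 2 (reflect across h@14): 8 holes -> [(13, 0), (13, 4), (13, 11), (13, 15), (14, 0), (14, 4), (14, 11), (14, 15)]
Unfold 3 (reflect across h@12): 16 holes -> [(9, 0), (9, 4), (9, 11), (9, 15), (10, 0), (10, 4), (10, 11), (10, 15), (13, 0), (13, 4), (13, 11), (13, 15), (14, 0), (14, 4), (14, 11), (14, 15)]
Unfold 4 (reflect across h@8): 32 holes -> [(1, 0), (1, 4), (1, 11), (1, 15), (2, 0), (2, 4), (2, 11), (2, 15), (5, 0), (5, 4), (5, 11), (5, 15), (6, 0), (6, 4), (6, 11), (6, 15), (9, 0), (9, 4), (9, 11), (9, 15), (10, 0), (10, 4), (10, 11), (10, 15), (13, 0), (13, 4), (13, 11), (13, 15), (14, 0), (14, 4), (14, 11), (14, 15)]
Holes: [(1, 0), (1, 4), (1, 11), (1, 15), (2, 0), (2, 4), (2, 11), (2, 15), (5, 0), (5, 4), (5, 11), (5, 15), (6, 0), (6, 4), (6, 11), (6, 15), (9, 0), (9, 4), (9, 11), (9, 15), (10, 0), (10, 4), (10, 11), (10, 15), (13, 0), (13, 4), (13, 11), (13, 15), (14, 0), (14, 4), (14, 11), (14, 15)]

Answer: no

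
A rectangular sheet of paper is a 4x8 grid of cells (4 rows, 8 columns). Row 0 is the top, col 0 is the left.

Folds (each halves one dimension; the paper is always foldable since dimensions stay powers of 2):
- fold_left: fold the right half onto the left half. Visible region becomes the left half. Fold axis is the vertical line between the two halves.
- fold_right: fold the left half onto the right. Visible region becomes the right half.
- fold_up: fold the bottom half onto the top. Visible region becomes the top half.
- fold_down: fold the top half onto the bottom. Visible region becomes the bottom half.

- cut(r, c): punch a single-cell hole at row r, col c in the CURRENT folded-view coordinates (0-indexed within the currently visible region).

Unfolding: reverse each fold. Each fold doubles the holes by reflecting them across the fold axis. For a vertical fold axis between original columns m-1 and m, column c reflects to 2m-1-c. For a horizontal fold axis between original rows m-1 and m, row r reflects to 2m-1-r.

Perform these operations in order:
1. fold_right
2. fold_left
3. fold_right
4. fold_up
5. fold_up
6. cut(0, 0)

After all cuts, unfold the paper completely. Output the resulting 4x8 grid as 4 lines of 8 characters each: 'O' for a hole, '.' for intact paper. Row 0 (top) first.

Answer: OOOOOOOO
OOOOOOOO
OOOOOOOO
OOOOOOOO

Derivation:
Op 1 fold_right: fold axis v@4; visible region now rows[0,4) x cols[4,8) = 4x4
Op 2 fold_left: fold axis v@6; visible region now rows[0,4) x cols[4,6) = 4x2
Op 3 fold_right: fold axis v@5; visible region now rows[0,4) x cols[5,6) = 4x1
Op 4 fold_up: fold axis h@2; visible region now rows[0,2) x cols[5,6) = 2x1
Op 5 fold_up: fold axis h@1; visible region now rows[0,1) x cols[5,6) = 1x1
Op 6 cut(0, 0): punch at orig (0,5); cuts so far [(0, 5)]; region rows[0,1) x cols[5,6) = 1x1
Unfold 1 (reflect across h@1): 2 holes -> [(0, 5), (1, 5)]
Unfold 2 (reflect across h@2): 4 holes -> [(0, 5), (1, 5), (2, 5), (3, 5)]
Unfold 3 (reflect across v@5): 8 holes -> [(0, 4), (0, 5), (1, 4), (1, 5), (2, 4), (2, 5), (3, 4), (3, 5)]
Unfold 4 (reflect across v@6): 16 holes -> [(0, 4), (0, 5), (0, 6), (0, 7), (1, 4), (1, 5), (1, 6), (1, 7), (2, 4), (2, 5), (2, 6), (2, 7), (3, 4), (3, 5), (3, 6), (3, 7)]
Unfold 5 (reflect across v@4): 32 holes -> [(0, 0), (0, 1), (0, 2), (0, 3), (0, 4), (0, 5), (0, 6), (0, 7), (1, 0), (1, 1), (1, 2), (1, 3), (1, 4), (1, 5), (1, 6), (1, 7), (2, 0), (2, 1), (2, 2), (2, 3), (2, 4), (2, 5), (2, 6), (2, 7), (3, 0), (3, 1), (3, 2), (3, 3), (3, 4), (3, 5), (3, 6), (3, 7)]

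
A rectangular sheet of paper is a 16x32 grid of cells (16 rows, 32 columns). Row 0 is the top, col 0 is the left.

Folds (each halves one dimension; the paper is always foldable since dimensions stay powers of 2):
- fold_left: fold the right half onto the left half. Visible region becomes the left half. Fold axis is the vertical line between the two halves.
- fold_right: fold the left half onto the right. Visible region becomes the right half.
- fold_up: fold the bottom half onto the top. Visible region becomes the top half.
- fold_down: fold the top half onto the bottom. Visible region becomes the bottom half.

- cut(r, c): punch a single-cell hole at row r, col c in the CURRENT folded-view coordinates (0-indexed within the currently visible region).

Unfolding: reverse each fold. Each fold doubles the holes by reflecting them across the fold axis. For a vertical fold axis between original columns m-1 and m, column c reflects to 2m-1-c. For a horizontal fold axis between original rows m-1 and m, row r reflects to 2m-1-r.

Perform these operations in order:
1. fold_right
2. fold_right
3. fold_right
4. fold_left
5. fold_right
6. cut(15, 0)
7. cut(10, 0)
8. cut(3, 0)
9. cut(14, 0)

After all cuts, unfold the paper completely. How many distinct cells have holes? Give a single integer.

Op 1 fold_right: fold axis v@16; visible region now rows[0,16) x cols[16,32) = 16x16
Op 2 fold_right: fold axis v@24; visible region now rows[0,16) x cols[24,32) = 16x8
Op 3 fold_right: fold axis v@28; visible region now rows[0,16) x cols[28,32) = 16x4
Op 4 fold_left: fold axis v@30; visible region now rows[0,16) x cols[28,30) = 16x2
Op 5 fold_right: fold axis v@29; visible region now rows[0,16) x cols[29,30) = 16x1
Op 6 cut(15, 0): punch at orig (15,29); cuts so far [(15, 29)]; region rows[0,16) x cols[29,30) = 16x1
Op 7 cut(10, 0): punch at orig (10,29); cuts so far [(10, 29), (15, 29)]; region rows[0,16) x cols[29,30) = 16x1
Op 8 cut(3, 0): punch at orig (3,29); cuts so far [(3, 29), (10, 29), (15, 29)]; region rows[0,16) x cols[29,30) = 16x1
Op 9 cut(14, 0): punch at orig (14,29); cuts so far [(3, 29), (10, 29), (14, 29), (15, 29)]; region rows[0,16) x cols[29,30) = 16x1
Unfold 1 (reflect across v@29): 8 holes -> [(3, 28), (3, 29), (10, 28), (10, 29), (14, 28), (14, 29), (15, 28), (15, 29)]
Unfold 2 (reflect across v@30): 16 holes -> [(3, 28), (3, 29), (3, 30), (3, 31), (10, 28), (10, 29), (10, 30), (10, 31), (14, 28), (14, 29), (14, 30), (14, 31), (15, 28), (15, 29), (15, 30), (15, 31)]
Unfold 3 (reflect across v@28): 32 holes -> [(3, 24), (3, 25), (3, 26), (3, 27), (3, 28), (3, 29), (3, 30), (3, 31), (10, 24), (10, 25), (10, 26), (10, 27), (10, 28), (10, 29), (10, 30), (10, 31), (14, 24), (14, 25), (14, 26), (14, 27), (14, 28), (14, 29), (14, 30), (14, 31), (15, 24), (15, 25), (15, 26), (15, 27), (15, 28), (15, 29), (15, 30), (15, 31)]
Unfold 4 (reflect across v@24): 64 holes -> [(3, 16), (3, 17), (3, 18), (3, 19), (3, 20), (3, 21), (3, 22), (3, 23), (3, 24), (3, 25), (3, 26), (3, 27), (3, 28), (3, 29), (3, 30), (3, 31), (10, 16), (10, 17), (10, 18), (10, 19), (10, 20), (10, 21), (10, 22), (10, 23), (10, 24), (10, 25), (10, 26), (10, 27), (10, 28), (10, 29), (10, 30), (10, 31), (14, 16), (14, 17), (14, 18), (14, 19), (14, 20), (14, 21), (14, 22), (14, 23), (14, 24), (14, 25), (14, 26), (14, 27), (14, 28), (14, 29), (14, 30), (14, 31), (15, 16), (15, 17), (15, 18), (15, 19), (15, 20), (15, 21), (15, 22), (15, 23), (15, 24), (15, 25), (15, 26), (15, 27), (15, 28), (15, 29), (15, 30), (15, 31)]
Unfold 5 (reflect across v@16): 128 holes -> [(3, 0), (3, 1), (3, 2), (3, 3), (3, 4), (3, 5), (3, 6), (3, 7), (3, 8), (3, 9), (3, 10), (3, 11), (3, 12), (3, 13), (3, 14), (3, 15), (3, 16), (3, 17), (3, 18), (3, 19), (3, 20), (3, 21), (3, 22), (3, 23), (3, 24), (3, 25), (3, 26), (3, 27), (3, 28), (3, 29), (3, 30), (3, 31), (10, 0), (10, 1), (10, 2), (10, 3), (10, 4), (10, 5), (10, 6), (10, 7), (10, 8), (10, 9), (10, 10), (10, 11), (10, 12), (10, 13), (10, 14), (10, 15), (10, 16), (10, 17), (10, 18), (10, 19), (10, 20), (10, 21), (10, 22), (10, 23), (10, 24), (10, 25), (10, 26), (10, 27), (10, 28), (10, 29), (10, 30), (10, 31), (14, 0), (14, 1), (14, 2), (14, 3), (14, 4), (14, 5), (14, 6), (14, 7), (14, 8), (14, 9), (14, 10), (14, 11), (14, 12), (14, 13), (14, 14), (14, 15), (14, 16), (14, 17), (14, 18), (14, 19), (14, 20), (14, 21), (14, 22), (14, 23), (14, 24), (14, 25), (14, 26), (14, 27), (14, 28), (14, 29), (14, 30), (14, 31), (15, 0), (15, 1), (15, 2), (15, 3), (15, 4), (15, 5), (15, 6), (15, 7), (15, 8), (15, 9), (15, 10), (15, 11), (15, 12), (15, 13), (15, 14), (15, 15), (15, 16), (15, 17), (15, 18), (15, 19), (15, 20), (15, 21), (15, 22), (15, 23), (15, 24), (15, 25), (15, 26), (15, 27), (15, 28), (15, 29), (15, 30), (15, 31)]

Answer: 128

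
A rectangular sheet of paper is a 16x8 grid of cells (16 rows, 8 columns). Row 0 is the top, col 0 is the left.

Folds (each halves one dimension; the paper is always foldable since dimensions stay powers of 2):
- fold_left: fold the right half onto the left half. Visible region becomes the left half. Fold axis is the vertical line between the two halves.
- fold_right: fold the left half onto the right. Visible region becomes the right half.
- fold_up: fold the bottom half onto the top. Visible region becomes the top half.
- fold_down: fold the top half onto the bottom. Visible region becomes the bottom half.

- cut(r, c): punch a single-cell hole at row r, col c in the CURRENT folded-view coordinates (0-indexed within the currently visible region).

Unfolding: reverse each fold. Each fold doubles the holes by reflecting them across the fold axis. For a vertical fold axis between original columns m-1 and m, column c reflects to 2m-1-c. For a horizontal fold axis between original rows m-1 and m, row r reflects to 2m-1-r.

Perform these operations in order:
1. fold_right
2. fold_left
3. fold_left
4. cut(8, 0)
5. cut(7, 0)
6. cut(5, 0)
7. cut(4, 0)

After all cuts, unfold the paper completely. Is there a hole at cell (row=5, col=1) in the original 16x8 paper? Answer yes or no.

Answer: yes

Derivation:
Op 1 fold_right: fold axis v@4; visible region now rows[0,16) x cols[4,8) = 16x4
Op 2 fold_left: fold axis v@6; visible region now rows[0,16) x cols[4,6) = 16x2
Op 3 fold_left: fold axis v@5; visible region now rows[0,16) x cols[4,5) = 16x1
Op 4 cut(8, 0): punch at orig (8,4); cuts so far [(8, 4)]; region rows[0,16) x cols[4,5) = 16x1
Op 5 cut(7, 0): punch at orig (7,4); cuts so far [(7, 4), (8, 4)]; region rows[0,16) x cols[4,5) = 16x1
Op 6 cut(5, 0): punch at orig (5,4); cuts so far [(5, 4), (7, 4), (8, 4)]; region rows[0,16) x cols[4,5) = 16x1
Op 7 cut(4, 0): punch at orig (4,4); cuts so far [(4, 4), (5, 4), (7, 4), (8, 4)]; region rows[0,16) x cols[4,5) = 16x1
Unfold 1 (reflect across v@5): 8 holes -> [(4, 4), (4, 5), (5, 4), (5, 5), (7, 4), (7, 5), (8, 4), (8, 5)]
Unfold 2 (reflect across v@6): 16 holes -> [(4, 4), (4, 5), (4, 6), (4, 7), (5, 4), (5, 5), (5, 6), (5, 7), (7, 4), (7, 5), (7, 6), (7, 7), (8, 4), (8, 5), (8, 6), (8, 7)]
Unfold 3 (reflect across v@4): 32 holes -> [(4, 0), (4, 1), (4, 2), (4, 3), (4, 4), (4, 5), (4, 6), (4, 7), (5, 0), (5, 1), (5, 2), (5, 3), (5, 4), (5, 5), (5, 6), (5, 7), (7, 0), (7, 1), (7, 2), (7, 3), (7, 4), (7, 5), (7, 6), (7, 7), (8, 0), (8, 1), (8, 2), (8, 3), (8, 4), (8, 5), (8, 6), (8, 7)]
Holes: [(4, 0), (4, 1), (4, 2), (4, 3), (4, 4), (4, 5), (4, 6), (4, 7), (5, 0), (5, 1), (5, 2), (5, 3), (5, 4), (5, 5), (5, 6), (5, 7), (7, 0), (7, 1), (7, 2), (7, 3), (7, 4), (7, 5), (7, 6), (7, 7), (8, 0), (8, 1), (8, 2), (8, 3), (8, 4), (8, 5), (8, 6), (8, 7)]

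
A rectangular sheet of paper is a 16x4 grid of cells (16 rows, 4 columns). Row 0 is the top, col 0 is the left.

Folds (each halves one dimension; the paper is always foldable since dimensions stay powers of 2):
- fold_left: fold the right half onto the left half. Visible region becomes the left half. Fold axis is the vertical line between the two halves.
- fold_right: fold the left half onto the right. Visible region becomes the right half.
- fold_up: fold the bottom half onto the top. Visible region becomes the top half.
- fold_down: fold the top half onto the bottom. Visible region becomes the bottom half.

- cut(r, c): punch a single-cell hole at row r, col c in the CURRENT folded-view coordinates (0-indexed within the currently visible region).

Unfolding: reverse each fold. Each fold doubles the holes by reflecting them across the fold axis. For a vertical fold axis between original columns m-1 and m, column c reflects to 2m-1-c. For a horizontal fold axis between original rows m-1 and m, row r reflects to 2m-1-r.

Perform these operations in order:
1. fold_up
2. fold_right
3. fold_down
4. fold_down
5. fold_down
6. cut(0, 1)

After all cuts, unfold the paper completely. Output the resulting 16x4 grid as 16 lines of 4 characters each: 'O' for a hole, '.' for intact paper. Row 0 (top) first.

Op 1 fold_up: fold axis h@8; visible region now rows[0,8) x cols[0,4) = 8x4
Op 2 fold_right: fold axis v@2; visible region now rows[0,8) x cols[2,4) = 8x2
Op 3 fold_down: fold axis h@4; visible region now rows[4,8) x cols[2,4) = 4x2
Op 4 fold_down: fold axis h@6; visible region now rows[6,8) x cols[2,4) = 2x2
Op 5 fold_down: fold axis h@7; visible region now rows[7,8) x cols[2,4) = 1x2
Op 6 cut(0, 1): punch at orig (7,3); cuts so far [(7, 3)]; region rows[7,8) x cols[2,4) = 1x2
Unfold 1 (reflect across h@7): 2 holes -> [(6, 3), (7, 3)]
Unfold 2 (reflect across h@6): 4 holes -> [(4, 3), (5, 3), (6, 3), (7, 3)]
Unfold 3 (reflect across h@4): 8 holes -> [(0, 3), (1, 3), (2, 3), (3, 3), (4, 3), (5, 3), (6, 3), (7, 3)]
Unfold 4 (reflect across v@2): 16 holes -> [(0, 0), (0, 3), (1, 0), (1, 3), (2, 0), (2, 3), (3, 0), (3, 3), (4, 0), (4, 3), (5, 0), (5, 3), (6, 0), (6, 3), (7, 0), (7, 3)]
Unfold 5 (reflect across h@8): 32 holes -> [(0, 0), (0, 3), (1, 0), (1, 3), (2, 0), (2, 3), (3, 0), (3, 3), (4, 0), (4, 3), (5, 0), (5, 3), (6, 0), (6, 3), (7, 0), (7, 3), (8, 0), (8, 3), (9, 0), (9, 3), (10, 0), (10, 3), (11, 0), (11, 3), (12, 0), (12, 3), (13, 0), (13, 3), (14, 0), (14, 3), (15, 0), (15, 3)]

Answer: O..O
O..O
O..O
O..O
O..O
O..O
O..O
O..O
O..O
O..O
O..O
O..O
O..O
O..O
O..O
O..O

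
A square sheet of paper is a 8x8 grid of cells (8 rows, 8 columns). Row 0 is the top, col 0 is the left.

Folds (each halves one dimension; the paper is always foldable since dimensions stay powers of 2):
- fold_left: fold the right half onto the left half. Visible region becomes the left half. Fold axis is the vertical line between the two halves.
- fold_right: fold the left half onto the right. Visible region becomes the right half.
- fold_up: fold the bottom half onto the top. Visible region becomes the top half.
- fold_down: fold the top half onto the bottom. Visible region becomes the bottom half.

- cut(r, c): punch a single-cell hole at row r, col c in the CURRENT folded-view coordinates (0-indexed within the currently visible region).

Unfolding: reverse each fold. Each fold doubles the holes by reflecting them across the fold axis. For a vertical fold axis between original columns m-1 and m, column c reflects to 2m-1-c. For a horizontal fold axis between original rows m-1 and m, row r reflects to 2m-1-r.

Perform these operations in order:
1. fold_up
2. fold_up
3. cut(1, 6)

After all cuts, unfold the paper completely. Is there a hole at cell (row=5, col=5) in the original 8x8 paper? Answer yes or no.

Op 1 fold_up: fold axis h@4; visible region now rows[0,4) x cols[0,8) = 4x8
Op 2 fold_up: fold axis h@2; visible region now rows[0,2) x cols[0,8) = 2x8
Op 3 cut(1, 6): punch at orig (1,6); cuts so far [(1, 6)]; region rows[0,2) x cols[0,8) = 2x8
Unfold 1 (reflect across h@2): 2 holes -> [(1, 6), (2, 6)]
Unfold 2 (reflect across h@4): 4 holes -> [(1, 6), (2, 6), (5, 6), (6, 6)]
Holes: [(1, 6), (2, 6), (5, 6), (6, 6)]

Answer: no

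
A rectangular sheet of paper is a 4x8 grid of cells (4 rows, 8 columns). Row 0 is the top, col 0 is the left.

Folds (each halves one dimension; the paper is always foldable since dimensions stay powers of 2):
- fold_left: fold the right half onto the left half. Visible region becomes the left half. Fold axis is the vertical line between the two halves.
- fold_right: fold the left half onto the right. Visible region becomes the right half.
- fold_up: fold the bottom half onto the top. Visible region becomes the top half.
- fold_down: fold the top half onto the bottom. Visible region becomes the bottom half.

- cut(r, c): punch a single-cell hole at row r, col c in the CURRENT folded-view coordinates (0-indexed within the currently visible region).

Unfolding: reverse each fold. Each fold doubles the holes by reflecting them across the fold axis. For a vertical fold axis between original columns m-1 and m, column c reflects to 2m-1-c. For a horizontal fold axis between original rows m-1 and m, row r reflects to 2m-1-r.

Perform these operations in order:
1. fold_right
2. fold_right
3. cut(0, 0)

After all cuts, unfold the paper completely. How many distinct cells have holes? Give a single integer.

Op 1 fold_right: fold axis v@4; visible region now rows[0,4) x cols[4,8) = 4x4
Op 2 fold_right: fold axis v@6; visible region now rows[0,4) x cols[6,8) = 4x2
Op 3 cut(0, 0): punch at orig (0,6); cuts so far [(0, 6)]; region rows[0,4) x cols[6,8) = 4x2
Unfold 1 (reflect across v@6): 2 holes -> [(0, 5), (0, 6)]
Unfold 2 (reflect across v@4): 4 holes -> [(0, 1), (0, 2), (0, 5), (0, 6)]

Answer: 4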